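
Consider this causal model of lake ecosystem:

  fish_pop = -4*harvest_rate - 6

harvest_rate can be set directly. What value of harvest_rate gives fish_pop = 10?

harvest_rate = -4

Solve -4*harvest_rate - 6 = 10: harvest_rate = (10 + 6) / -4 = -4.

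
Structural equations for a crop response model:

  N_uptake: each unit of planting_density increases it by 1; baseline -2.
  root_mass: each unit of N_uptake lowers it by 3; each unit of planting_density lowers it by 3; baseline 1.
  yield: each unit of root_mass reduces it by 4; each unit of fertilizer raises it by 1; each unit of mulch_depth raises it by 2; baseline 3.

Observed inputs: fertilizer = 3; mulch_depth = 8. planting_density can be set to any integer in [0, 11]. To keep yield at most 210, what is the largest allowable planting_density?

planting_density = 9

Substituting into the root_mass equation gives root_mass = -6*planting_density + 7.
Substituting into the yield equation gives yield = 24*planting_density - 6.
Require 24*planting_density - 6 ≤ 210, so planting_density ≤ 9.
The largest integer in [0, 11] satisfying this is 9.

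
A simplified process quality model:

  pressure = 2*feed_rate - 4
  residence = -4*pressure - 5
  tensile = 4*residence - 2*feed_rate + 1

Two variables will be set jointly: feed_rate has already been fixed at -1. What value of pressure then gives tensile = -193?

With feed_rate held at -1:
Intervening on pressure fixes its value directly, overriding its dependence on feed_rate.
Substituting into the tensile equation gives tensile = -16*pressure - 17.
Solve -16*pressure - 17 = -193: pressure = (-193 + 17) / -16 = 11.

pressure = 11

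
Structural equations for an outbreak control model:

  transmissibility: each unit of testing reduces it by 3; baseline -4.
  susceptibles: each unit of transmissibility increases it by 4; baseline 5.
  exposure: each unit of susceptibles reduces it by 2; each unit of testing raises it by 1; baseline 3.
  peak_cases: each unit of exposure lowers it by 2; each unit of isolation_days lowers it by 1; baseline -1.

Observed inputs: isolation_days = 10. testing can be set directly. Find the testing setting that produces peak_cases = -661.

testing = 12

Substituting into the susceptibles equation gives susceptibles = -12*testing - 11.
So exposure = 25*testing + 25.
This gives peak_cases = -50*testing - 61.
Solve -50*testing - 61 = -661: testing = (-661 + 61) / -50 = 12.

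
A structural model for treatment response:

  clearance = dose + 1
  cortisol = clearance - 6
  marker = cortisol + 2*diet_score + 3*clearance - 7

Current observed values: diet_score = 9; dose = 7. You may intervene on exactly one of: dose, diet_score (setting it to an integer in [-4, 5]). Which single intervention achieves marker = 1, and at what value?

Intervening on dose: with other inputs at their observed values, marker = 4*dose + 9. Solving for 1 gives dose = -2, within [-4, 5].
Intervening on diet_score: marker = 2*diet_score + 19. Reaching 1 requires diet_score = -9, outside [-4, 5].

set dose = -2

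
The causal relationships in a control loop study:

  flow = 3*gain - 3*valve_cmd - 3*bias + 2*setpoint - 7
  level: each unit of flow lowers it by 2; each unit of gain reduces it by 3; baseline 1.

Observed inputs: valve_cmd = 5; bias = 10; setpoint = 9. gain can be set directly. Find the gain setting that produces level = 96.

gain = -3

Substituting into the flow equation gives flow = 3*gain - 34.
This gives level = -9*gain + 69.
Solve -9*gain + 69 = 96: gain = (96 - 69) / -9 = -3.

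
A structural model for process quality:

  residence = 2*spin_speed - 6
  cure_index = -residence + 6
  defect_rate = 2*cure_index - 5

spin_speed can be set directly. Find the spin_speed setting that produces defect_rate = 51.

Substituting into the cure_index equation gives cure_index = -2*spin_speed + 12.
Substituting into the defect_rate equation gives defect_rate = -4*spin_speed + 19.
Solve -4*spin_speed + 19 = 51: spin_speed = (51 - 19) / -4 = -8.

spin_speed = -8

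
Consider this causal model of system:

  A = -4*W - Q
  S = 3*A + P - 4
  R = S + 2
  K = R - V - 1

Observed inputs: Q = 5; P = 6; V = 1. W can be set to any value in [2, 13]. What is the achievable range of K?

-169 to -37

Substituting into the A equation gives A = -4*W - 5.
So S = -12*W - 13.
R becomes -12*W - 11.
Substituting into the K equation gives K = -12*W - 13.
Linear in W, so extremes are at the endpoints: W = 2 gives K = -37; W = 13 gives K = -169.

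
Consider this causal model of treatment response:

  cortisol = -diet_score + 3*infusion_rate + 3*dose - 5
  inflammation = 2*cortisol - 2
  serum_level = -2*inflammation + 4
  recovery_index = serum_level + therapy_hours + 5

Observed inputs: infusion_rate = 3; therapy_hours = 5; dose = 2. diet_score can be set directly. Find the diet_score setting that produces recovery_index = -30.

Substituting into the cortisol equation gives cortisol = -diet_score + 10.
So inflammation = -2*diet_score + 18.
Substituting into the serum_level equation gives serum_level = 4*diet_score - 32.
Substituting into the recovery_index equation gives recovery_index = 4*diet_score - 22.
Solve 4*diet_score - 22 = -30: diet_score = (-30 + 22) / 4 = -2.

diet_score = -2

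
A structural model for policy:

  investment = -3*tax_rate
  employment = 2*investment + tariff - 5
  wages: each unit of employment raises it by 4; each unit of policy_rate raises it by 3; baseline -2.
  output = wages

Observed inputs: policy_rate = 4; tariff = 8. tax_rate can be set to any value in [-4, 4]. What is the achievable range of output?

-74 to 118

Substituting into the employment equation gives employment = -6*tax_rate + 3.
Substituting into the wages equation gives wages = -24*tax_rate + 22.
output becomes -24*tax_rate + 22.
Linear in tax_rate, so extremes are at the endpoints: tax_rate = -4 gives output = 118; tax_rate = 4 gives output = -74.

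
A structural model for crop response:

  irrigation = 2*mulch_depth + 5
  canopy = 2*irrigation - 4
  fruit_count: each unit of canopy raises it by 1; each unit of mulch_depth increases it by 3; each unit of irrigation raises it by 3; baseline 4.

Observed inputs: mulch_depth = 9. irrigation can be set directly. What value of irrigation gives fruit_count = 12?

irrigation = -3

Intervening on irrigation fixes its value directly, overriding its dependence on mulch_depth.
Substituting into the fruit_count equation gives fruit_count = 5*irrigation + 27.
Solve 5*irrigation + 27 = 12: irrigation = (12 - 27) / 5 = -3.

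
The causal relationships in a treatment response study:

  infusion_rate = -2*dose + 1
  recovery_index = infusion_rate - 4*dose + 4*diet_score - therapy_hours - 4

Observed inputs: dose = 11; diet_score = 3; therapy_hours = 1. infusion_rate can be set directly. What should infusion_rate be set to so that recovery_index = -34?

infusion_rate = 3

Intervening on infusion_rate fixes its value directly, overriding its dependence on dose.
Substituting into the recovery_index equation gives recovery_index = infusion_rate - 37.
Solve infusion_rate - 37 = -34: infusion_rate = (-34 + 37) / 1 = 3.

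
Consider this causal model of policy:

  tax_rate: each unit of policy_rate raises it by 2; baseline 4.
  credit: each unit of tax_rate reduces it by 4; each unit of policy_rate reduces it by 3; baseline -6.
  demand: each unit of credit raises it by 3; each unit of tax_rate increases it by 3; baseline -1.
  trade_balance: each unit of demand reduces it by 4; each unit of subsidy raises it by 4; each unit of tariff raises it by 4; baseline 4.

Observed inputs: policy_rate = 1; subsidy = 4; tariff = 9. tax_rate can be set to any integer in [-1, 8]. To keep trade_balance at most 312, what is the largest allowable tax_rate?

Intervening on tax_rate fixes its value directly, overriding its dependence on policy_rate.
Substituting into the credit equation gives credit = -4*tax_rate - 9.
demand becomes -9*tax_rate - 28.
Substituting into the trade_balance equation gives trade_balance = 36*tax_rate + 168.
Require 36*tax_rate + 168 ≤ 312, so tax_rate ≤ 4.
The largest integer in [-1, 8] satisfying this is 4.

tax_rate = 4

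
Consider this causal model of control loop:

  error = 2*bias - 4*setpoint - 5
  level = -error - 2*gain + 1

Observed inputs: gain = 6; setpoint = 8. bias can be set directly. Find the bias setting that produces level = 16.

bias = 5

Substituting into the error equation gives error = 2*bias - 37.
Substituting into the level equation gives level = -2*bias + 26.
Solve -2*bias + 26 = 16: bias = (16 - 26) / -2 = 5.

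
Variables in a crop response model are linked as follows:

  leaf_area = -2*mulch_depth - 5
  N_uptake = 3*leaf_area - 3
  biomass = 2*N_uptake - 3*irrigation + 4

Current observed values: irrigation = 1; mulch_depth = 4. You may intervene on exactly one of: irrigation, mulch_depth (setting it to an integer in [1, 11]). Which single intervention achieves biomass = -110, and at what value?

Intervening on irrigation: with other inputs at their observed values, biomass = -3*irrigation - 80. Solving for -110 gives irrigation = 10, within [1, 11].
Intervening on mulch_depth: biomass = -12*mulch_depth - 35. Reaching -110 requires mulch_depth = 25/4, not an integer.

set irrigation = 10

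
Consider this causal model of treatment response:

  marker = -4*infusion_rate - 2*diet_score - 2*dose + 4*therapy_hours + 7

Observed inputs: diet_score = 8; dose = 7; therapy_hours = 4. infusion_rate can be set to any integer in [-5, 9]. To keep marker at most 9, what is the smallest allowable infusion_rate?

Substituting into the marker equation gives marker = -4*infusion_rate - 7.
Require -4*infusion_rate - 7 ≤ 9, so infusion_rate ≥ -4.
The smallest integer in [-5, 9] satisfying this is -4.

infusion_rate = -4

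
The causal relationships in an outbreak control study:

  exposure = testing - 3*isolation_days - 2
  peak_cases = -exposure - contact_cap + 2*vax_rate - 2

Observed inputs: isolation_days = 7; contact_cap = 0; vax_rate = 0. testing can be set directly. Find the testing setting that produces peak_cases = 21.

Substituting into the exposure equation gives exposure = testing - 23.
So peak_cases = -testing + 21.
Solve -testing + 21 = 21: testing = (21 - 21) / -1 = 0.

testing = 0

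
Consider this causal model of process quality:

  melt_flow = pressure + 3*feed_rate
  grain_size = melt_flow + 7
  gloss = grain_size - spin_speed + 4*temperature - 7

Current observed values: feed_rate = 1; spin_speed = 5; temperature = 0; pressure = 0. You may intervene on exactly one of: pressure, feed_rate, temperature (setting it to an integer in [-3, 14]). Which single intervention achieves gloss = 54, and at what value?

Intervening on pressure: gloss = pressure - 2. Reaching 54 requires pressure = 56, outside [-3, 14].
Intervening on feed_rate: gloss = 3*feed_rate - 5. Reaching 54 requires feed_rate = 59/3, not an integer.
Intervening on temperature: with other inputs at their observed values, gloss = 4*temperature - 2. Solving for 54 gives temperature = 14, within [-3, 14].

set temperature = 14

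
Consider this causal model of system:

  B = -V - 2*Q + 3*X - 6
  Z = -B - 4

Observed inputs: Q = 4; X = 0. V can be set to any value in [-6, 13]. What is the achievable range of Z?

4 to 23

Substituting into the B equation gives B = -V - 14.
Z becomes V + 10.
Linear in V, so extremes are at the endpoints: V = -6 gives Z = 4; V = 13 gives Z = 23.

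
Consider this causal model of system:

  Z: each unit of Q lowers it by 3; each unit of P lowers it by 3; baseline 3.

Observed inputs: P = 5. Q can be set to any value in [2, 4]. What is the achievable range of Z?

-24 to -18

Substituting into the Z equation gives Z = -3*Q - 12.
Linear in Q, so extremes are at the endpoints: Q = 2 gives Z = -18; Q = 4 gives Z = -24.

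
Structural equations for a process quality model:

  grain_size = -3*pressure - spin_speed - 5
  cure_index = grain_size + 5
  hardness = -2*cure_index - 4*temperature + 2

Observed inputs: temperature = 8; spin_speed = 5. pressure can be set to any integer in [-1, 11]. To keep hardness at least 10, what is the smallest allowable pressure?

Substituting into the grain_size equation gives grain_size = -3*pressure - 10.
Substituting into the cure_index equation gives cure_index = -3*pressure - 5.
Substituting into the hardness equation gives hardness = 6*pressure - 20.
Require 6*pressure - 20 ≥ 10, so pressure ≥ 5.
The smallest integer in [-1, 11] satisfying this is 5.

pressure = 5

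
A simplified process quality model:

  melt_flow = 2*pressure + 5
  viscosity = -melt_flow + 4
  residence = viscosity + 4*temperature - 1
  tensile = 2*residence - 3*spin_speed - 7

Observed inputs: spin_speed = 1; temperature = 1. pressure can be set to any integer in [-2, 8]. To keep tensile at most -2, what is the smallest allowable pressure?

Substituting into the viscosity equation gives viscosity = -2*pressure - 1.
Substituting into the residence equation gives residence = -2*pressure + 2.
Substituting into the tensile equation gives tensile = -4*pressure - 6.
Require -4*pressure - 6 ≤ -2, so pressure ≥ -1.
The smallest integer in [-2, 8] satisfying this is -1.

pressure = -1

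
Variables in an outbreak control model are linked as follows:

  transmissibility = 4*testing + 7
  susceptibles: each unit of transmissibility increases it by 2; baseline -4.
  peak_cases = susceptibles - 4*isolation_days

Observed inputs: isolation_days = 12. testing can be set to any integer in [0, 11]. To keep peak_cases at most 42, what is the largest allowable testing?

testing = 10

Substituting into the susceptibles equation gives susceptibles = 8*testing + 10.
Substituting into the peak_cases equation gives peak_cases = 8*testing - 38.
Require 8*testing - 38 ≤ 42, so testing ≤ 10.
The largest integer in [0, 11] satisfying this is 10.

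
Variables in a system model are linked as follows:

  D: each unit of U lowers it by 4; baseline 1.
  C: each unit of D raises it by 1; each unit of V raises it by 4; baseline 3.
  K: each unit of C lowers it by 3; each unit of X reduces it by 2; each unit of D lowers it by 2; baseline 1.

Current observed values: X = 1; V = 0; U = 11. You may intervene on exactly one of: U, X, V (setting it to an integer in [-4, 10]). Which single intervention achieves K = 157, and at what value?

set V = 4

Intervening on U: K = 20*U - 15. Reaching 157 requires U = 43/5, not an integer.
Intervening on X: K = -2*X + 207. Reaching 157 requires X = 25, outside [-4, 10].
Intervening on V: with other inputs at their observed values, K = -12*V + 205. Solving for 157 gives V = 4, within [-4, 10].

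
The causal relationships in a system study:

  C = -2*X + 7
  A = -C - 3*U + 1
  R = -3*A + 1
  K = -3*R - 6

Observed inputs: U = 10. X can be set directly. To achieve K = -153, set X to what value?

Substituting into the A equation gives A = 2*X - 36.
This gives R = -6*X + 109.
So K = 18*X - 333.
Solve 18*X - 333 = -153: X = (-153 + 333) / 18 = 10.

X = 10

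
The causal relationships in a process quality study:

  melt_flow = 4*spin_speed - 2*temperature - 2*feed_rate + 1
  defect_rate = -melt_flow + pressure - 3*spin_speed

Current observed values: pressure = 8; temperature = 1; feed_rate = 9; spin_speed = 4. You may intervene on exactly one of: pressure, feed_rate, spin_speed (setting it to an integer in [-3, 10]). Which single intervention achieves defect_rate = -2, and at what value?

set pressure = 7

Intervening on pressure: with other inputs at their observed values, defect_rate = pressure - 9. Solving for -2 gives pressure = 7, within [-3, 10].
Intervening on feed_rate: defect_rate = 2*feed_rate - 19. Reaching -2 requires feed_rate = 17/2, not an integer.
Intervening on spin_speed: defect_rate = -7*spin_speed + 27. Reaching -2 requires spin_speed = 29/7, not an integer.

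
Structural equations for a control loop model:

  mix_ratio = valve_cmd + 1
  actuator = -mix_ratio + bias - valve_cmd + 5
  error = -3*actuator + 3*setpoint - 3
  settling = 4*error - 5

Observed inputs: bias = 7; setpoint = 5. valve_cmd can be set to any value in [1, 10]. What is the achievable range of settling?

Substituting into the actuator equation gives actuator = -2*valve_cmd + 11.
Substituting into the error equation gives error = 6*valve_cmd - 21.
Substituting into the settling equation gives settling = 24*valve_cmd - 89.
Linear in valve_cmd, so extremes are at the endpoints: valve_cmd = 1 gives settling = -65; valve_cmd = 10 gives settling = 151.

-65 to 151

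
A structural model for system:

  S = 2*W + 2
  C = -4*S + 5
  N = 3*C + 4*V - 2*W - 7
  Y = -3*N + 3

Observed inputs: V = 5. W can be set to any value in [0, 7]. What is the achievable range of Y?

-9 to 537

Substituting into the C equation gives C = -8*W - 3.
Substituting into the N equation gives N = -26*W + 4.
This gives Y = 78*W - 9.
Linear in W, so extremes are at the endpoints: W = 0 gives Y = -9; W = 7 gives Y = 537.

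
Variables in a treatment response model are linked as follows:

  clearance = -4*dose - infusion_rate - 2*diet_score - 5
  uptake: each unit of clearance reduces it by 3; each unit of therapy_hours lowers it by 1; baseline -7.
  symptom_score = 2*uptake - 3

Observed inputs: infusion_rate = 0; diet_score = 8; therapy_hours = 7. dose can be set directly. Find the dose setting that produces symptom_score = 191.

Substituting into the clearance equation gives clearance = -4*dose - 21.
Substituting into the uptake equation gives uptake = 12*dose + 49.
Substituting into the symptom_score equation gives symptom_score = 24*dose + 95.
Solve 24*dose + 95 = 191: dose = (191 - 95) / 24 = 4.

dose = 4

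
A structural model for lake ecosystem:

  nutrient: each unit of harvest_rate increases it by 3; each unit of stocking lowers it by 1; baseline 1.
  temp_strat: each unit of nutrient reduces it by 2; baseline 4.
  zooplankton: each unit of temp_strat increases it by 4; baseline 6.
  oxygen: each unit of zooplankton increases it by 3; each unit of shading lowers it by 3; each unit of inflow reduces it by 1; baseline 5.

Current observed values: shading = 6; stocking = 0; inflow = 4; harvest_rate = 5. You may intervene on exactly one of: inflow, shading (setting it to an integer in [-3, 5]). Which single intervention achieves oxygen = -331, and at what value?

Intervening on inflow: with other inputs at their observed values, oxygen = -inflow - 331. Solving for -331 gives inflow = 0, within [-3, 5].
Intervening on shading: oxygen = -3*shading - 317. Reaching -331 requires shading = 14/3, not an integer.

set inflow = 0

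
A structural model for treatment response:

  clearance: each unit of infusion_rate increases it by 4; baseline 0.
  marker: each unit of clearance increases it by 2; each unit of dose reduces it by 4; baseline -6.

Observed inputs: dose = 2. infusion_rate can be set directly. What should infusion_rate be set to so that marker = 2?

infusion_rate = 2

Substituting into the marker equation gives marker = 8*infusion_rate - 14.
Solve 8*infusion_rate - 14 = 2: infusion_rate = (2 + 14) / 8 = 2.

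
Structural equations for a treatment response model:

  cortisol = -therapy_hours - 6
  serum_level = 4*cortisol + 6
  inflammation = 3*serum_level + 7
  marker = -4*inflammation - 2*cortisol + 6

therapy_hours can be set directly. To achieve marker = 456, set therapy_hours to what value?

therapy_hours = 5

Substituting into the serum_level equation gives serum_level = -4*therapy_hours - 18.
This gives inflammation = -12*therapy_hours - 47.
Substituting into the marker equation gives marker = 50*therapy_hours + 206.
Solve 50*therapy_hours + 206 = 456: therapy_hours = (456 - 206) / 50 = 5.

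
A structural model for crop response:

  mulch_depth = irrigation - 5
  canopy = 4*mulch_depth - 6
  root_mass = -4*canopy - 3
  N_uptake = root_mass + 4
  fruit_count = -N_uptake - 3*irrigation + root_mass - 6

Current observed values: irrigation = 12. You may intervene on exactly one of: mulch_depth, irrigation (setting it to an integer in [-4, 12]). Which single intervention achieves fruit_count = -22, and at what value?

set irrigation = 4

Intervening on mulch_depth: the paths from mulch_depth to fruit_count cancel (net effect zero), leaving fruit_count = -46; -22 is unreachable this way.
Intervening on irrigation: with other inputs at their observed values, fruit_count = -3*irrigation - 10. Solving for -22 gives irrigation = 4, within [-4, 12].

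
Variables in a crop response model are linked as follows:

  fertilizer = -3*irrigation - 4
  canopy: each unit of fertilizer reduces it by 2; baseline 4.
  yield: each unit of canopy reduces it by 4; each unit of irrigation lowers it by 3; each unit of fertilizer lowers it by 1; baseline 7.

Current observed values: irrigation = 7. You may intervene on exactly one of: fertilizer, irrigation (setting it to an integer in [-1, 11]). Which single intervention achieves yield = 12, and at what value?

Intervening on fertilizer: with other inputs at their observed values, yield = 7*fertilizer - 30. Solving for 12 gives fertilizer = 6, within [-1, 11].
Intervening on irrigation: yield = -24*irrigation - 37. Reaching 12 requires irrigation = -49/24, not an integer.

set fertilizer = 6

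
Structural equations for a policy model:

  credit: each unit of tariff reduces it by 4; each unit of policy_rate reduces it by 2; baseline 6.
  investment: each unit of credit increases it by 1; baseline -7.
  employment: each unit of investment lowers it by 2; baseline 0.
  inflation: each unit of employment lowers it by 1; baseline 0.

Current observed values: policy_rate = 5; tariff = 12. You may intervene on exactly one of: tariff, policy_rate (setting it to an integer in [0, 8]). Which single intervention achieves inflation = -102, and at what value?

set policy_rate = 1

Intervening on tariff: inflation = -8*tariff - 22. Reaching -102 requires tariff = 10, outside [0, 8].
Intervening on policy_rate: with other inputs at their observed values, inflation = -4*policy_rate - 98. Solving for -102 gives policy_rate = 1, within [0, 8].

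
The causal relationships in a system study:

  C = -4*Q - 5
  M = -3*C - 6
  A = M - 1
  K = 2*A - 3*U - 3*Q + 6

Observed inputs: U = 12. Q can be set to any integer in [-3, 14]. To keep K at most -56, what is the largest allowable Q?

Q = -2

Substituting into the M equation gives M = 12*Q + 9.
Substituting into the A equation gives A = 12*Q + 8.
Substituting into the K equation gives K = 21*Q - 14.
Require 21*Q - 14 ≤ -56, so Q ≤ -2.
The largest integer in [-3, 14] satisfying this is -2.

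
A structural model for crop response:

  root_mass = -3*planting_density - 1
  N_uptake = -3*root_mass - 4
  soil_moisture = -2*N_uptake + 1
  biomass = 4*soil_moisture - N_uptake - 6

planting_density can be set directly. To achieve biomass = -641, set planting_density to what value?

planting_density = 8

Substituting into the N_uptake equation gives N_uptake = 9*planting_density - 1.
soil_moisture becomes -18*planting_density + 3.
biomass becomes -81*planting_density + 7.
Solve -81*planting_density + 7 = -641: planting_density = (-641 - 7) / -81 = 8.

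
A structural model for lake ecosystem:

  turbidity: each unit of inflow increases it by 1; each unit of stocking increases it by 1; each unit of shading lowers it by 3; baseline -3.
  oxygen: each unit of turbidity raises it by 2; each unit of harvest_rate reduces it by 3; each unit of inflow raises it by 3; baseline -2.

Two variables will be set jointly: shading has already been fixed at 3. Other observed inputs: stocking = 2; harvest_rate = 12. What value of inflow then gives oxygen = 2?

With shading held at 3:
Substituting into the turbidity equation gives turbidity = inflow - 10.
So oxygen = 5*inflow - 58.
Solve 5*inflow - 58 = 2: inflow = (2 + 58) / 5 = 12.

inflow = 12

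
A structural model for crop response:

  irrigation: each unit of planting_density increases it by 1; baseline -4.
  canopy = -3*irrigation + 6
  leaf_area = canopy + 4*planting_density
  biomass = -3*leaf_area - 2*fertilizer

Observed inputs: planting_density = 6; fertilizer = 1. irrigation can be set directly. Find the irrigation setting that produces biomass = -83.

Intervening on irrigation fixes its value directly, overriding its dependence on planting_density.
Substituting into the leaf_area equation gives leaf_area = -3*irrigation + 30.
Substituting into the biomass equation gives biomass = 9*irrigation - 92.
Solve 9*irrigation - 92 = -83: irrigation = (-83 + 92) / 9 = 1.

irrigation = 1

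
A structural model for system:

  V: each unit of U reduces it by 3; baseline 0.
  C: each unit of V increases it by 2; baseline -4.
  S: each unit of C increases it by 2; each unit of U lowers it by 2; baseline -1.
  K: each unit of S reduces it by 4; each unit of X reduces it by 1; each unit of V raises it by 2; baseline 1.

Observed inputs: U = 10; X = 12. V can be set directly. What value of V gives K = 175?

V = -5

Intervening on V fixes its value directly, overriding its dependence on U.
Substituting into the S equation gives S = 4*V - 29.
K becomes -14*V + 105.
Solve -14*V + 105 = 175: V = (175 - 105) / -14 = -5.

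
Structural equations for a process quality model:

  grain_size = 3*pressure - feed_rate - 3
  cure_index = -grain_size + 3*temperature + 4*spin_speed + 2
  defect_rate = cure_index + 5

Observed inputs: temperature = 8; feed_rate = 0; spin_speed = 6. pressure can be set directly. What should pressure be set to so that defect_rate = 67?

pressure = -3

Substituting into the grain_size equation gives grain_size = 3*pressure - 3.
Substituting into the cure_index equation gives cure_index = -3*pressure + 53.
Substituting into the defect_rate equation gives defect_rate = -3*pressure + 58.
Solve -3*pressure + 58 = 67: pressure = (67 - 58) / -3 = -3.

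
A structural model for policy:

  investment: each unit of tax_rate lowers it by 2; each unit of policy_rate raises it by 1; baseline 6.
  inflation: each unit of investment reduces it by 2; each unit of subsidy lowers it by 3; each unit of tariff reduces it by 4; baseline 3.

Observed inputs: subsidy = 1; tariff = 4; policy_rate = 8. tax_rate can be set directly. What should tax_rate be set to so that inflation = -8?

tax_rate = 9

Substituting into the investment equation gives investment = -2*tax_rate + 14.
This gives inflation = 4*tax_rate - 44.
Solve 4*tax_rate - 44 = -8: tax_rate = (-8 + 44) / 4 = 9.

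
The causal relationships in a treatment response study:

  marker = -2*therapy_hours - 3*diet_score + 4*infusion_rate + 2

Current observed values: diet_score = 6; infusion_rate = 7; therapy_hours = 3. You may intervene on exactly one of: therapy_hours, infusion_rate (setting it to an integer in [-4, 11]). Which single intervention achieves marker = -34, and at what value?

set infusion_rate = -3

Intervening on therapy_hours: marker = -2*therapy_hours + 12. Reaching -34 requires therapy_hours = 23, outside [-4, 11].
Intervening on infusion_rate: with other inputs at their observed values, marker = 4*infusion_rate - 22. Solving for -34 gives infusion_rate = -3, within [-4, 11].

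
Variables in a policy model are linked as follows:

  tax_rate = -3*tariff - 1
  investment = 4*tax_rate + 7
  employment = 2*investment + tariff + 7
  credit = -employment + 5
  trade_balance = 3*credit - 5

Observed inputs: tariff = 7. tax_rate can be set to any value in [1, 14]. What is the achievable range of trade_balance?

Intervening on tax_rate fixes its value directly, overriding its dependence on tariff.
Substituting into the employment equation gives employment = 8*tax_rate + 28.
Substituting into the credit equation gives credit = -8*tax_rate - 23.
This gives trade_balance = -24*tax_rate - 74.
Linear in tax_rate, so extremes are at the endpoints: tax_rate = 1 gives trade_balance = -98; tax_rate = 14 gives trade_balance = -410.

-410 to -98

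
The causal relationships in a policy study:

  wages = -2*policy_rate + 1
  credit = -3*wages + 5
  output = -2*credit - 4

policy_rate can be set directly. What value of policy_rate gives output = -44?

policy_rate = 3

Substituting into the credit equation gives credit = 6*policy_rate + 2.
So output = -12*policy_rate - 8.
Solve -12*policy_rate - 8 = -44: policy_rate = (-44 + 8) / -12 = 3.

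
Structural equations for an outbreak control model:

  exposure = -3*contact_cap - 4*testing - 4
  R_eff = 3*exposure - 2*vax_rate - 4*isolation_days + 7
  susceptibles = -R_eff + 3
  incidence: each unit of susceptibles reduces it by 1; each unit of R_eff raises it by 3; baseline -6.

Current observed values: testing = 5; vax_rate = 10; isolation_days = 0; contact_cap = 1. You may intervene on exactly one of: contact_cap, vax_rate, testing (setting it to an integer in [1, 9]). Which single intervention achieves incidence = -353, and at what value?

Intervening on contact_cap: incidence = -36*contact_cap - 349. Reaching -353 requires contact_cap = 1/9, not an integer.
Intervening on vax_rate: with other inputs at their observed values, incidence = -8*vax_rate - 305. Solving for -353 gives vax_rate = 6, within [1, 9].
Intervening on testing: incidence = -48*testing - 145. Reaching -353 requires testing = 13/3, not an integer.

set vax_rate = 6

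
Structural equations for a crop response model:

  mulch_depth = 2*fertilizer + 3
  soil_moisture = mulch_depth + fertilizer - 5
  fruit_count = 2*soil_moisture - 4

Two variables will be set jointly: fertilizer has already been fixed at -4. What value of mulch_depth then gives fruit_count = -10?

With fertilizer held at -4:
Intervening on mulch_depth fixes its value directly, overriding its dependence on fertilizer.
Substituting into the soil_moisture equation gives soil_moisture = mulch_depth - 9.
This gives fruit_count = 2*mulch_depth - 22.
Solve 2*mulch_depth - 22 = -10: mulch_depth = (-10 + 22) / 2 = 6.

mulch_depth = 6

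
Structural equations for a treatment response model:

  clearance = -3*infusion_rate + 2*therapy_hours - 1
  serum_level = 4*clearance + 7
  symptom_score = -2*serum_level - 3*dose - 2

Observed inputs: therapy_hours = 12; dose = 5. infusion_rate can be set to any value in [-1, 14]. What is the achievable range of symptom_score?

Substituting into the clearance equation gives clearance = -3*infusion_rate + 23.
Substituting into the serum_level equation gives serum_level = -12*infusion_rate + 99.
Substituting into the symptom_score equation gives symptom_score = 24*infusion_rate - 215.
Linear in infusion_rate, so extremes are at the endpoints: infusion_rate = -1 gives symptom_score = -239; infusion_rate = 14 gives symptom_score = 121.

-239 to 121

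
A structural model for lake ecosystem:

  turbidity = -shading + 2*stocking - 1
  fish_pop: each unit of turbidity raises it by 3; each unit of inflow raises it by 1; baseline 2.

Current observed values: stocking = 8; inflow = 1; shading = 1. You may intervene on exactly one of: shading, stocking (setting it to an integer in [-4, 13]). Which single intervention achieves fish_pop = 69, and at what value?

Intervening on shading: fish_pop = -3*shading + 48. Reaching 69 requires shading = -7, outside [-4, 13].
Intervening on stocking: with other inputs at their observed values, fish_pop = 6*stocking - 3. Solving for 69 gives stocking = 12, within [-4, 13].

set stocking = 12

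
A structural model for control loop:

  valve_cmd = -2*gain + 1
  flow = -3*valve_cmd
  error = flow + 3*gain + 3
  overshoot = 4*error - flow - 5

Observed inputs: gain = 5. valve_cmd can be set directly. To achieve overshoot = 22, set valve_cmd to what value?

valve_cmd = 5

Intervening on valve_cmd fixes its value directly, overriding its dependence on gain.
Substituting into the error equation gives error = -3*valve_cmd + 18.
So overshoot = -9*valve_cmd + 67.
Solve -9*valve_cmd + 67 = 22: valve_cmd = (22 - 67) / -9 = 5.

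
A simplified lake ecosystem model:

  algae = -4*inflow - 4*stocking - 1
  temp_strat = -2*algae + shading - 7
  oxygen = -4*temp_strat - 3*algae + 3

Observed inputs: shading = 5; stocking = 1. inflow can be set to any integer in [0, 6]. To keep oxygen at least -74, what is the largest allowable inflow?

inflow = 3

Substituting into the algae equation gives algae = -4*inflow - 5.
This gives temp_strat = 8*inflow + 8.
Substituting into the oxygen equation gives oxygen = -20*inflow - 14.
Require -20*inflow - 14 ≥ -74, so inflow ≤ 3.
The largest integer in [0, 6] satisfying this is 3.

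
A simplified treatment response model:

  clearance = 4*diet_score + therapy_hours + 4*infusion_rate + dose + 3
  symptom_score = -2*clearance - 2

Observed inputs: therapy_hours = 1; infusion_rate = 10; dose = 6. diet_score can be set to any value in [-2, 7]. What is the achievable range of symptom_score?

-158 to -86

Substituting into the clearance equation gives clearance = 4*diet_score + 50.
Substituting into the symptom_score equation gives symptom_score = -8*diet_score - 102.
Linear in diet_score, so extremes are at the endpoints: diet_score = -2 gives symptom_score = -86; diet_score = 7 gives symptom_score = -158.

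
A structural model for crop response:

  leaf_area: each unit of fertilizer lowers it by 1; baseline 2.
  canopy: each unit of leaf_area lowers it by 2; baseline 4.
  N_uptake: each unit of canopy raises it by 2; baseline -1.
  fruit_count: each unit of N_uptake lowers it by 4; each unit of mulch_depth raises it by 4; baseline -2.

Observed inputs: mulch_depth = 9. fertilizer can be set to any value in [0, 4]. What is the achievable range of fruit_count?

Substituting into the canopy equation gives canopy = 2*fertilizer.
So N_uptake = 4*fertilizer - 1.
fruit_count becomes -16*fertilizer + 38.
Linear in fertilizer, so extremes are at the endpoints: fertilizer = 0 gives fruit_count = 38; fertilizer = 4 gives fruit_count = -26.

-26 to 38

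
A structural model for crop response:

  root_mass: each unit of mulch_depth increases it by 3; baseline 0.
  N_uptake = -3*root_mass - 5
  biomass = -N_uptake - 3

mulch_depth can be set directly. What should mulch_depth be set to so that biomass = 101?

Substituting into the N_uptake equation gives N_uptake = -9*mulch_depth - 5.
Substituting into the biomass equation gives biomass = 9*mulch_depth + 2.
Solve 9*mulch_depth + 2 = 101: mulch_depth = (101 - 2) / 9 = 11.

mulch_depth = 11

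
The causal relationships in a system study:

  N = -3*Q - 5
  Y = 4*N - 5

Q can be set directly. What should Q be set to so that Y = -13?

Substituting into the Y equation gives Y = -12*Q - 25.
Solve -12*Q - 25 = -13: Q = (-13 + 25) / -12 = -1.

Q = -1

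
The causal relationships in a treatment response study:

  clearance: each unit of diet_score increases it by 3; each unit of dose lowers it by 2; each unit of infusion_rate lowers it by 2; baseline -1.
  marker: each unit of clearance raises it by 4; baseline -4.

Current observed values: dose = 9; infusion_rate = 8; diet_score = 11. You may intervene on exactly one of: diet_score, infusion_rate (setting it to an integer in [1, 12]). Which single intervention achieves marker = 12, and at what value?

set infusion_rate = 5

Intervening on diet_score: marker = 12*diet_score - 144. Reaching 12 requires diet_score = 13, outside [1, 12].
Intervening on infusion_rate: with other inputs at their observed values, marker = -8*infusion_rate + 52. Solving for 12 gives infusion_rate = 5, within [1, 12].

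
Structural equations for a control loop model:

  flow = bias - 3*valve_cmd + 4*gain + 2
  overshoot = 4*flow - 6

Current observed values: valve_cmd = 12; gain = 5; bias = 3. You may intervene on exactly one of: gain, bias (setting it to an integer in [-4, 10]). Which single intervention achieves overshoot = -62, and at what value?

Intervening on gain: overshoot = 16*gain - 130. Reaching -62 requires gain = 17/4, not an integer.
Intervening on bias: with other inputs at their observed values, overshoot = 4*bias - 62. Solving for -62 gives bias = 0, within [-4, 10].

set bias = 0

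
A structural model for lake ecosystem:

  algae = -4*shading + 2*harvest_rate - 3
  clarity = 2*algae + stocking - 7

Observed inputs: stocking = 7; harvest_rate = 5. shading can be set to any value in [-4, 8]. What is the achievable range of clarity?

Substituting into the algae equation gives algae = -4*shading + 7.
So clarity = -8*shading + 14.
Linear in shading, so extremes are at the endpoints: shading = -4 gives clarity = 46; shading = 8 gives clarity = -50.

-50 to 46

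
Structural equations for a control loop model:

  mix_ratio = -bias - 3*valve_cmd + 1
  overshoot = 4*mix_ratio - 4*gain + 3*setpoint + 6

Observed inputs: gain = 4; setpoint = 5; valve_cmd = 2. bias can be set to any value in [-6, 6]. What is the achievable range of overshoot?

-39 to 9

Substituting into the mix_ratio equation gives mix_ratio = -bias - 5.
Substituting into the overshoot equation gives overshoot = -4*bias - 15.
Linear in bias, so extremes are at the endpoints: bias = -6 gives overshoot = 9; bias = 6 gives overshoot = -39.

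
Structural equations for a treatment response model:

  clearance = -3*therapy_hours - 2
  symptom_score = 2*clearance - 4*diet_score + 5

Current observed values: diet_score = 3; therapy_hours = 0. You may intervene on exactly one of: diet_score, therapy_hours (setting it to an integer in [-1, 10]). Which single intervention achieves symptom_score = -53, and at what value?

Intervening on diet_score: symptom_score = -4*diet_score + 1. Reaching -53 requires diet_score = 27/2, not an integer.
Intervening on therapy_hours: with other inputs at their observed values, symptom_score = -6*therapy_hours - 11. Solving for -53 gives therapy_hours = 7, within [-1, 10].

set therapy_hours = 7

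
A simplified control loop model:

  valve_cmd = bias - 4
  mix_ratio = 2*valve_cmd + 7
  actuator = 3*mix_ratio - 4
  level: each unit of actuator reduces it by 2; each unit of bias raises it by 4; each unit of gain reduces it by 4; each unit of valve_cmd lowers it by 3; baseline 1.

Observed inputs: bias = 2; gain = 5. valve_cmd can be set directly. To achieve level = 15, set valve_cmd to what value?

valve_cmd = -4

Intervening on valve_cmd fixes its value directly, overriding its dependence on bias.
Substituting into the actuator equation gives actuator = 6*valve_cmd + 17.
This gives level = -15*valve_cmd - 45.
Solve -15*valve_cmd - 45 = 15: valve_cmd = (15 + 45) / -15 = -4.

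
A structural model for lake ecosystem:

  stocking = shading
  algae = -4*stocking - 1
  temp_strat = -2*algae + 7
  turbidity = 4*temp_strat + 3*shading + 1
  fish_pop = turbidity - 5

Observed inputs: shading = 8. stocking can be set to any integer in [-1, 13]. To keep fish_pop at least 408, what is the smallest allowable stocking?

Intervening on stocking fixes its value directly, overriding its dependence on shading.
Substituting into the temp_strat equation gives temp_strat = 8*stocking + 9.
Substituting into the turbidity equation gives turbidity = 32*stocking + 61.
fish_pop becomes 32*stocking + 56.
Require 32*stocking + 56 ≥ 408, so stocking ≥ 11.
The smallest integer in [-1, 13] satisfying this is 11.

stocking = 11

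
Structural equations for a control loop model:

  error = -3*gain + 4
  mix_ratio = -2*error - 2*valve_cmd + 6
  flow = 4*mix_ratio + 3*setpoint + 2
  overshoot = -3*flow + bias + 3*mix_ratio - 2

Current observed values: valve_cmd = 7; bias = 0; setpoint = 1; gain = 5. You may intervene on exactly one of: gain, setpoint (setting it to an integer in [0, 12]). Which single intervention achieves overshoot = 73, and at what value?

set gain = 1

Intervening on gain: with other inputs at their observed values, overshoot = -54*gain + 127. Solving for 73 gives gain = 1, within [0, 12].
Intervening on setpoint: overshoot = -9*setpoint - 134. Reaching 73 requires setpoint = -23, outside [0, 12].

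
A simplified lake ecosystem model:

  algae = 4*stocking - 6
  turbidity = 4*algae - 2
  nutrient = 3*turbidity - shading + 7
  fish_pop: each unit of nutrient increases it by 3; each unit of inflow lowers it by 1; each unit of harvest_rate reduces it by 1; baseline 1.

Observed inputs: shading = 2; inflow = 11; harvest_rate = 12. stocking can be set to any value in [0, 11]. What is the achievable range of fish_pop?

-241 to 1343

Substituting into the turbidity equation gives turbidity = 16*stocking - 26.
Substituting into the nutrient equation gives nutrient = 48*stocking - 73.
So fish_pop = 144*stocking - 241.
Linear in stocking, so extremes are at the endpoints: stocking = 0 gives fish_pop = -241; stocking = 11 gives fish_pop = 1343.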